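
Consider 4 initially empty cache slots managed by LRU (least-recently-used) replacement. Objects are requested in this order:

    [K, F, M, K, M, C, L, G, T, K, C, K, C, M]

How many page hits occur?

4

K: miss, frames (K)
F: miss, frames (K F)
M: miss, frames (K F M)
K: hit
M: hit
C: miss, frames (F K M C)
L: miss, evict F, frames (K M C L)
G: miss, evict K, frames (M C L G)
T: miss, evict M, frames (C L G T)
K: miss, evict C, frames (L G T K)
C: miss, evict L, frames (G T K C)
K: hit
C: hit
M: miss, evict G, frames (T K C M)
Hits: 4.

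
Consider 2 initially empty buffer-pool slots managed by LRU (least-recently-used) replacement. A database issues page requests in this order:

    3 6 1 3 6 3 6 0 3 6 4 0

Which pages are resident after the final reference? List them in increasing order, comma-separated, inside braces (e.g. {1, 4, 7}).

{0, 4}

3 → fault, frames (3)
6 → fault, frames (3 6)
1 → fault, evict 3, frames (6 1)
3 → fault, evict 6, frames (1 3)
6 → fault, evict 1, frames (3 6)
3 → hit
6 → hit
0 → fault, evict 3, frames (6 0)
3 → fault, evict 6, frames (0 3)
6 → fault, evict 0, frames (3 6)
4 → fault, evict 3, frames (6 4)
0 → fault, evict 6, frames (4 0)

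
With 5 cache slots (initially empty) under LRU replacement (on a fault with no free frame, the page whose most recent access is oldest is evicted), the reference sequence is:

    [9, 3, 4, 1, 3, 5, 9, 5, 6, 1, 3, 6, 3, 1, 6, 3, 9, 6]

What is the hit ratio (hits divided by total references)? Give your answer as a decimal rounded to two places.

9 → fault, frames {9}
3 → fault, frames {9,3}
4 → fault, frames {9,3,4}
1 → fault, frames {9,3,4,1}
3 → hit
5 → fault, frames {9,4,1,3,5}
9 → hit
5 → hit
6 → fault, evict 4, frames {1,3,9,5,6}
1 → hit
3 → hit
6 → hit
3 → hit
1 → hit
6 → hit
3 → hit
9 → hit
6 → hit
Hits: 12 of 18 references → 12/18 = 0.6667.

0.67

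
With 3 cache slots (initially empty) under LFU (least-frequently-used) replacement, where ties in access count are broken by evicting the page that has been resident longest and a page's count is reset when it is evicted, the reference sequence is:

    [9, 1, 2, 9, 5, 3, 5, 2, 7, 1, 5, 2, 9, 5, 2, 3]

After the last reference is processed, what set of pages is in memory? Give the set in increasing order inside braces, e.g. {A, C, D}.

9 -> miss, frames {9}
1 -> miss, frames {9,1}
2 -> miss, frames {9,1,2}
9 -> hit
5 -> miss, evict 1, frames {9,2,5}
3 -> miss, evict 2, frames {9,5,3}
5 -> hit
2 -> miss, evict 3, frames {9,5,2}
7 -> miss, evict 2, frames {9,5,7}
1 -> miss, evict 7, frames {9,5,1}
5 -> hit
2 -> miss, evict 1, frames {9,5,2}
9 -> hit
5 -> hit
2 -> hit
3 -> miss, evict 2, frames {9,5,3}

{3, 5, 9}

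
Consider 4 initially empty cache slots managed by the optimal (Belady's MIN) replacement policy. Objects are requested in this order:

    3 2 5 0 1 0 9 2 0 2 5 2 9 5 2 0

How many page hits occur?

3: miss, frames (3)
2: miss, frames (3 2)
5: miss, frames (3 2 5)
0: miss, frames (3 2 5 0)
1: miss, evict 3, frames (2 5 0 1)
0: hit
9: miss, evict 1, frames (2 5 0 9)
2: hit
0: hit
2: hit
5: hit
2: hit
9: hit
5: hit
2: hit
0: hit
Hits: 10.

10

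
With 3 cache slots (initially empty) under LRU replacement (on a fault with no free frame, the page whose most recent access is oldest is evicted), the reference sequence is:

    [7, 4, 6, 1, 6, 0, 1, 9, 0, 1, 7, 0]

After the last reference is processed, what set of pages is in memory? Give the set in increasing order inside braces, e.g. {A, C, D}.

{0, 1, 7}

7 → fault, frames (7)
4 → fault, frames (7 4)
6 → fault, frames (7 4 6)
1 → fault, evict 7, frames (4 6 1)
6 → hit
0 → fault, evict 4, frames (1 6 0)
1 → hit
9 → fault, evict 6, frames (0 1 9)
0 → hit
1 → hit
7 → fault, evict 9, frames (0 1 7)
0 → hit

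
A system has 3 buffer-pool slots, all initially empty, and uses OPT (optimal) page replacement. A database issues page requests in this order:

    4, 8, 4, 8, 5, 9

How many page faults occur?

4 -> miss, frames [4]
8 -> miss, frames [4, 8]
4 -> hit
8 -> hit
5 -> miss, frames [4, 8, 5]
9 -> miss, evict 5, frames [4, 8, 9]
Page faults: 4.

4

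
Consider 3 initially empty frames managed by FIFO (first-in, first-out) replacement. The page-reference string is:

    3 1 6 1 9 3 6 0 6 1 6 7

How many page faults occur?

9

3: miss, frames [3]
1: miss, frames [3, 1]
6: miss, frames [3, 1, 6]
1: hit
9: miss, evict 3, frames [1, 6, 9]
3: miss, evict 1, frames [6, 9, 3]
6: hit
0: miss, evict 6, frames [9, 3, 0]
6: miss, evict 9, frames [3, 0, 6]
1: miss, evict 3, frames [0, 6, 1]
6: hit
7: miss, evict 0, frames [6, 1, 7]
Page faults: 9.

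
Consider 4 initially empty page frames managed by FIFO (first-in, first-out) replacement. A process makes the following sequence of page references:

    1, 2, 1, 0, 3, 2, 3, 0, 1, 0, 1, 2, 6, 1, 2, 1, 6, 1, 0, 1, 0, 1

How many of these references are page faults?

1 -> fault, frames [1]
2 -> fault, frames [1, 2]
1 -> hit
0 -> fault, frames [1, 2, 0]
3 -> fault, frames [1, 2, 0, 3]
2 -> hit
3 -> hit
0 -> hit
1 -> hit
0 -> hit
1 -> hit
2 -> hit
6 -> fault, evict 1, frames [2, 0, 3, 6]
1 -> fault, evict 2, frames [0, 3, 6, 1]
2 -> fault, evict 0, frames [3, 6, 1, 2]
1 -> hit
6 -> hit
1 -> hit
0 -> fault, evict 3, frames [6, 1, 2, 0]
1 -> hit
0 -> hit
1 -> hit
Page faults: 8.

8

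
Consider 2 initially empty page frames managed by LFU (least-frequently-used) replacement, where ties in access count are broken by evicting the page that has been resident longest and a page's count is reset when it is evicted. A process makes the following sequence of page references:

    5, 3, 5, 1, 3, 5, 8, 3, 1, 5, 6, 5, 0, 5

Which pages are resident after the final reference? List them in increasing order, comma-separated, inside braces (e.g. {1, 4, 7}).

5 → fault, frames (5)
3 → fault, frames (5 3)
5 → hit
1 → fault, evict 3, frames (5 1)
3 → fault, evict 1, frames (5 3)
5 → hit
8 → fault, evict 3, frames (5 8)
3 → fault, evict 8, frames (5 3)
1 → fault, evict 3, frames (5 1)
5 → hit
6 → fault, evict 1, frames (5 6)
5 → hit
0 → fault, evict 6, frames (5 0)
5 → hit

{0, 5}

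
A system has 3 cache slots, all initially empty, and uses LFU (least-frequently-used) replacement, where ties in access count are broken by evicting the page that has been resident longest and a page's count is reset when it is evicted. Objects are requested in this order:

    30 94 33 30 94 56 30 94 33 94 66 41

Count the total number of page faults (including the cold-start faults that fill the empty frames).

7

30 -> fault, frames (30)
94 -> fault, frames (30 94)
33 -> fault, frames (30 94 33)
30 -> hit
94 -> hit
56 -> fault, evict 33, frames (30 94 56)
30 -> hit
94 -> hit
33 -> fault, evict 56, frames (30 94 33)
94 -> hit
66 -> fault, evict 33, frames (30 94 66)
41 -> fault, evict 66, frames (30 94 41)
Page faults: 7.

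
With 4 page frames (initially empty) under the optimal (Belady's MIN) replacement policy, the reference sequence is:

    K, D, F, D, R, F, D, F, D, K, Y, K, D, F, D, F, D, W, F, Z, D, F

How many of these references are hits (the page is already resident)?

15

K: miss, frames (K)
D: miss, frames (K D)
F: miss, frames (K D F)
D: hit
R: miss, frames (K D F R)
F: hit
D: hit
F: hit
D: hit
K: hit
Y: miss, evict R, frames (K D F Y)
K: hit
D: hit
F: hit
D: hit
F: hit
D: hit
W: miss, evict Y, frames (K D F W)
F: hit
Z: miss, evict W, frames (K D F Z)
D: hit
F: hit
Hits: 15.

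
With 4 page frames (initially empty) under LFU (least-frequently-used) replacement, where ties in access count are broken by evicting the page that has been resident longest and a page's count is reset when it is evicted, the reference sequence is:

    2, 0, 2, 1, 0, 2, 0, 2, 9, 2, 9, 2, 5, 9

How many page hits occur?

9

2 -> miss, frames (2)
0 -> miss, frames (2 0)
2 -> hit
1 -> miss, frames (2 0 1)
0 -> hit
2 -> hit
0 -> hit
2 -> hit
9 -> miss, frames (2 0 1 9)
2 -> hit
9 -> hit
2 -> hit
5 -> miss, evict 1, frames (2 0 9 5)
9 -> hit
Hits: 9.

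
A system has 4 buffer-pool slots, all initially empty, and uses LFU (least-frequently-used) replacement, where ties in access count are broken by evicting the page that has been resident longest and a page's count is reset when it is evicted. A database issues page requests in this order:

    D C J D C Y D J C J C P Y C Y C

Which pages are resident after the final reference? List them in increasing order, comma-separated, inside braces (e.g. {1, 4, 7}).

{C, D, J, Y}

D -> miss, frames {D}
C -> miss, frames {D,C}
J -> miss, frames {D,C,J}
D -> hit
C -> hit
Y -> miss, frames {D,C,J,Y}
D -> hit
J -> hit
C -> hit
J -> hit
C -> hit
P -> miss, evict Y, frames {D,C,J,P}
Y -> miss, evict P, frames {D,C,J,Y}
C -> hit
Y -> hit
C -> hit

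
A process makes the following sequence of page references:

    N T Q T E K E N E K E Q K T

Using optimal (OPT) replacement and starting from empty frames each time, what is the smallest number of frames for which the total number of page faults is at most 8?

f=1: 14 faults
f=2: 9 faults
f=3: 7 faults
f=4: 6 faults
f=5: 5 faults
Smallest f with faults ≤ 8 is 3.

3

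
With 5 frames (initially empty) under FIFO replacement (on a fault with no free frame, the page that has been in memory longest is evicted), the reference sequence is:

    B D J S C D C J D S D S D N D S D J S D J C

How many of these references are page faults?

6

B → fault, frames (B)
D → fault, frames (B D)
J → fault, frames (B D J)
S → fault, frames (B D J S)
C → fault, frames (B D J S C)
D → hit
C → hit
J → hit
D → hit
S → hit
D → hit
S → hit
D → hit
N → fault, evict B, frames (D J S C N)
D → hit
S → hit
D → hit
J → hit
S → hit
D → hit
J → hit
C → hit
Page faults: 6.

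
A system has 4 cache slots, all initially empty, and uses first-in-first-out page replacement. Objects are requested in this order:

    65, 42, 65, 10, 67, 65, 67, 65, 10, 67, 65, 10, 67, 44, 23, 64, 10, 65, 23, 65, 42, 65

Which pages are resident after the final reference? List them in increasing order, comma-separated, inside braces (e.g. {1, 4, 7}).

65 -> fault, frames [65]
42 -> fault, frames [65, 42]
65 -> hit
10 -> fault, frames [65, 42, 10]
67 -> fault, frames [65, 42, 10, 67]
65 -> hit
67 -> hit
65 -> hit
10 -> hit
67 -> hit
65 -> hit
10 -> hit
67 -> hit
44 -> fault, evict 65, frames [42, 10, 67, 44]
23 -> fault, evict 42, frames [10, 67, 44, 23]
64 -> fault, evict 10, frames [67, 44, 23, 64]
10 -> fault, evict 67, frames [44, 23, 64, 10]
65 -> fault, evict 44, frames [23, 64, 10, 65]
23 -> hit
65 -> hit
42 -> fault, evict 23, frames [64, 10, 65, 42]
65 -> hit

{10, 42, 64, 65}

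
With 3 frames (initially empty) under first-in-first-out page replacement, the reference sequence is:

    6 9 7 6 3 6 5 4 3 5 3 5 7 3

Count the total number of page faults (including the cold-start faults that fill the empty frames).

9

6: miss, frames [6]
9: miss, frames [6, 9]
7: miss, frames [6, 9, 7]
6: hit
3: miss, evict 6, frames [9, 7, 3]
6: miss, evict 9, frames [7, 3, 6]
5: miss, evict 7, frames [3, 6, 5]
4: miss, evict 3, frames [6, 5, 4]
3: miss, evict 6, frames [5, 4, 3]
5: hit
3: hit
5: hit
7: miss, evict 5, frames [4, 3, 7]
3: hit
Page faults: 9.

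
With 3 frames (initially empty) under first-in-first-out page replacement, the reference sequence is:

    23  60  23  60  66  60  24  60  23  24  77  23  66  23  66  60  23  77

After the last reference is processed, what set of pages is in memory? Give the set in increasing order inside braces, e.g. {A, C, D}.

23 -> fault, frames [23]
60 -> fault, frames [23, 60]
23 -> hit
60 -> hit
66 -> fault, frames [23, 60, 66]
60 -> hit
24 -> fault, evict 23, frames [60, 66, 24]
60 -> hit
23 -> fault, evict 60, frames [66, 24, 23]
24 -> hit
77 -> fault, evict 66, frames [24, 23, 77]
23 -> hit
66 -> fault, evict 24, frames [23, 77, 66]
23 -> hit
66 -> hit
60 -> fault, evict 23, frames [77, 66, 60]
23 -> fault, evict 77, frames [66, 60, 23]
77 -> fault, evict 66, frames [60, 23, 77]

{23, 60, 77}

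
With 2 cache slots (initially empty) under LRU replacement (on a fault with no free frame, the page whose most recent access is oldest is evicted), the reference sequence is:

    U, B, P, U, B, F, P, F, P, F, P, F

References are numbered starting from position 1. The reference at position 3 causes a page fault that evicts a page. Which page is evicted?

U

pos 1: U: miss, frames [U]
pos 2: B: miss, frames [U, B]
pos 3: P: miss, evict U, frames [B, P]
At position 3, page U is evicted.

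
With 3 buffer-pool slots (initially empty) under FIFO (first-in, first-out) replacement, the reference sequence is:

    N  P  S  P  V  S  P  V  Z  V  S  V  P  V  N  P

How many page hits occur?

9

N -> fault, frames {N}
P -> fault, frames {N,P}
S -> fault, frames {N,P,S}
P -> hit
V -> fault, evict N, frames {P,S,V}
S -> hit
P -> hit
V -> hit
Z -> fault, evict P, frames {S,V,Z}
V -> hit
S -> hit
V -> hit
P -> fault, evict S, frames {V,Z,P}
V -> hit
N -> fault, evict V, frames {Z,P,N}
P -> hit
Hits: 9.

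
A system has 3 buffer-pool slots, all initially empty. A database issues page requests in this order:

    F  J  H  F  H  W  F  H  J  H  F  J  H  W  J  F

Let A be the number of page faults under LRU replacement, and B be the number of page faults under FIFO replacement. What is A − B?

-2

Under LRU: F F F . . F . . F . . . . F . F → 7 faults.
Under FIFO: F F F . . F F . F F . . . F . F → 9 faults.
A − B = 7 − 9 = -2.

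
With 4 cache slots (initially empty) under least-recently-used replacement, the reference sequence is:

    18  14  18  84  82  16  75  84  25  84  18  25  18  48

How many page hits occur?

5

18: miss, frames [18]
14: miss, frames [18, 14]
18: hit
84: miss, frames [14, 18, 84]
82: miss, frames [14, 18, 84, 82]
16: miss, evict 14, frames [18, 84, 82, 16]
75: miss, evict 18, frames [84, 82, 16, 75]
84: hit
25: miss, evict 82, frames [16, 75, 84, 25]
84: hit
18: miss, evict 16, frames [75, 25, 84, 18]
25: hit
18: hit
48: miss, evict 75, frames [84, 25, 18, 48]
Hits: 5.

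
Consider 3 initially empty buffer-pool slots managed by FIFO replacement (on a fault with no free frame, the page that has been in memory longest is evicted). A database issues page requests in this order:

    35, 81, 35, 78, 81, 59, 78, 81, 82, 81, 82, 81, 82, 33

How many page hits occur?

35 → miss, frames {35}
81 → miss, frames {35,81}
35 → hit
78 → miss, frames {35,81,78}
81 → hit
59 → miss, evict 35, frames {81,78,59}
78 → hit
81 → hit
82 → miss, evict 81, frames {78,59,82}
81 → miss, evict 78, frames {59,82,81}
82 → hit
81 → hit
82 → hit
33 → miss, evict 59, frames {82,81,33}
Hits: 7.

7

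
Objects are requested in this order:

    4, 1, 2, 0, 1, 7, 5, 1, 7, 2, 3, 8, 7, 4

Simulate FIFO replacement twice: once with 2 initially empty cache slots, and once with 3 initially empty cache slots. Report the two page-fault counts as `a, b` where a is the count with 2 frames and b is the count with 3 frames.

14, 12

2 frames: F F F F F F F F F F F F F F → 14 faults.
3 frames: F F F F . F F F . F F F F F → 12 faults.
12 < 14: adding a frame reduced faults, as is typical.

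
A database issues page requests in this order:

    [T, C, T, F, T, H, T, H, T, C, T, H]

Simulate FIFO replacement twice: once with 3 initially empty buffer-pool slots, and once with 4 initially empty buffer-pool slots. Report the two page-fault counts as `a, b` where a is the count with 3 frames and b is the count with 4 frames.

6, 4

3 frames: F F . F . F F . . F . . → 6 faults.
4 frames: F F . F . F . . . . . . → 4 faults.
4 < 6: adding a frame reduced faults, as is typical.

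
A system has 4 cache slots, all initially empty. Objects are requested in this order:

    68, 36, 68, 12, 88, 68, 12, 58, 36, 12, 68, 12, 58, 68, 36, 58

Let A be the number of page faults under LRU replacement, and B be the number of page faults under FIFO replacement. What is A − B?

-1

Under LRU: F F . F F . . F F . . . . . . . → 6 faults.
Under FIFO: F F . F F . . F . . F . . . F . → 7 faults.
A − B = 6 − 7 = -1.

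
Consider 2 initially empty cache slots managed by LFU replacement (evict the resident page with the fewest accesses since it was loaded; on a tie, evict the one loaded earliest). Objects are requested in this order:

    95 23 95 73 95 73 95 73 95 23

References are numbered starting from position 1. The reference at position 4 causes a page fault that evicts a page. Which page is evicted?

pos 1: 95 -> fault, frames (95)
pos 2: 23 -> fault, frames (95 23)
pos 3: 95 -> hit
pos 4: 73 -> fault, evict 23, frames (95 73)
At position 4, page 23 is evicted.

23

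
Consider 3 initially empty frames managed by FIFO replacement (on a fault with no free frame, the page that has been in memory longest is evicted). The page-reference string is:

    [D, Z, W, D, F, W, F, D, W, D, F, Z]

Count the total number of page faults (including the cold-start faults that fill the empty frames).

D -> fault, frames (D)
Z -> fault, frames (D Z)
W -> fault, frames (D Z W)
D -> hit
F -> fault, evict D, frames (Z W F)
W -> hit
F -> hit
D -> fault, evict Z, frames (W F D)
W -> hit
D -> hit
F -> hit
Z -> fault, evict W, frames (F D Z)
Page faults: 6.

6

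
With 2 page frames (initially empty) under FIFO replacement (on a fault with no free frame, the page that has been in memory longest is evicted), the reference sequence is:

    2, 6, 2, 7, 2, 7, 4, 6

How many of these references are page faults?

6

2 -> fault, frames (2)
6 -> fault, frames (2 6)
2 -> hit
7 -> fault, evict 2, frames (6 7)
2 -> fault, evict 6, frames (7 2)
7 -> hit
4 -> fault, evict 7, frames (2 4)
6 -> fault, evict 2, frames (4 6)
Page faults: 6.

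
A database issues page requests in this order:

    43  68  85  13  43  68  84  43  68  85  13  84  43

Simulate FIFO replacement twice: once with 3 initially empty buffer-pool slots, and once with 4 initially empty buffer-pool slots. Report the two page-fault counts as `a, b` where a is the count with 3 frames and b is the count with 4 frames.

3 frames: F F F F F F F . . F F . F → 10 faults.
4 frames: F F F F . . F F F F F F F → 11 faults.
11 > 10: adding a frame increased faults — Belady's anomaly.

10, 11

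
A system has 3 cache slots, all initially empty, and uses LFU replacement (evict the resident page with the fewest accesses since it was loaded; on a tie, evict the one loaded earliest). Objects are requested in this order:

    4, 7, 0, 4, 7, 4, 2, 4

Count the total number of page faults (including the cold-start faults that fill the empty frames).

4: fault, frames (4)
7: fault, frames (4 7)
0: fault, frames (4 7 0)
4: hit
7: hit
4: hit
2: fault, evict 0, frames (4 7 2)
4: hit
Page faults: 4.

4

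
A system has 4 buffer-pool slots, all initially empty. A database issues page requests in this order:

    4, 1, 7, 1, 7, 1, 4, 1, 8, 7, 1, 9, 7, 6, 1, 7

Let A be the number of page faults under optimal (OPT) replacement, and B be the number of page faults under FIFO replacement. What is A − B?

Under OPT: F F F . . . . . F . . F . F . . → 6 faults.
Under FIFO: F F F . . . . . F . . F . F F F → 8 faults.
A − B = 6 − 8 = -2.

-2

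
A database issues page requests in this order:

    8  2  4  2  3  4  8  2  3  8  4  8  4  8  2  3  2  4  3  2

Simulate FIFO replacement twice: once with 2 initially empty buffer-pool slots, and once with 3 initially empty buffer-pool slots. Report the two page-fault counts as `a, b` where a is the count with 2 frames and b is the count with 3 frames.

13, 8

2 frames: F F F . F . F F F F F . . . F F . F . F → 13 faults.
3 frames: F F F . F . F F . . F . . . . F . . . . → 8 faults.
8 < 13: adding a frame reduced faults, as is typical.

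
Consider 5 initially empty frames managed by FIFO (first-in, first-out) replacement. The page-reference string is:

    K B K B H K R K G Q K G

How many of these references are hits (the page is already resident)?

K -> miss, frames (K)
B -> miss, frames (K B)
K -> hit
B -> hit
H -> miss, frames (K B H)
K -> hit
R -> miss, frames (K B H R)
K -> hit
G -> miss, frames (K B H R G)
Q -> miss, evict K, frames (B H R G Q)
K -> miss, evict B, frames (H R G Q K)
G -> hit
Hits: 5.

5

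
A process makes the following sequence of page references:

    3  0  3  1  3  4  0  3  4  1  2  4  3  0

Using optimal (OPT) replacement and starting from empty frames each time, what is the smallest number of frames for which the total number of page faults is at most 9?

f=1: 14 faults
f=2: 10 faults
f=3: 7 faults
f=4: 5 faults
f=5: 5 faults
Smallest f with faults ≤ 9 is 3.

3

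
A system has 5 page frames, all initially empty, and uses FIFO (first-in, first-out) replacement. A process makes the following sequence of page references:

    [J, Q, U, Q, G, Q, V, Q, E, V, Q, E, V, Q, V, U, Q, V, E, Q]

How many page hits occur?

14

J: fault, frames (J)
Q: fault, frames (J Q)
U: fault, frames (J Q U)
Q: hit
G: fault, frames (J Q U G)
Q: hit
V: fault, frames (J Q U G V)
Q: hit
E: fault, evict J, frames (Q U G V E)
V: hit
Q: hit
E: hit
V: hit
Q: hit
V: hit
U: hit
Q: hit
V: hit
E: hit
Q: hit
Hits: 14.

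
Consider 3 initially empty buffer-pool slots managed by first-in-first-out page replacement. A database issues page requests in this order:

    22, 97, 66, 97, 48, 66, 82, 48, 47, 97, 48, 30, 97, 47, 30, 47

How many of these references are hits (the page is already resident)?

6

22 -> miss, frames {22}
97 -> miss, frames {22,97}
66 -> miss, frames {22,97,66}
97 -> hit
48 -> miss, evict 22, frames {97,66,48}
66 -> hit
82 -> miss, evict 97, frames {66,48,82}
48 -> hit
47 -> miss, evict 66, frames {48,82,47}
97 -> miss, evict 48, frames {82,47,97}
48 -> miss, evict 82, frames {47,97,48}
30 -> miss, evict 47, frames {97,48,30}
97 -> hit
47 -> miss, evict 97, frames {48,30,47}
30 -> hit
47 -> hit
Hits: 6.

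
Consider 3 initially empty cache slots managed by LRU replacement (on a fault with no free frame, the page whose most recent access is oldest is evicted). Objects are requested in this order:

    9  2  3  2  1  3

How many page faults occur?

9 -> fault, frames (9)
2 -> fault, frames (9 2)
3 -> fault, frames (9 2 3)
2 -> hit
1 -> fault, evict 9, frames (3 2 1)
3 -> hit
Page faults: 4.

4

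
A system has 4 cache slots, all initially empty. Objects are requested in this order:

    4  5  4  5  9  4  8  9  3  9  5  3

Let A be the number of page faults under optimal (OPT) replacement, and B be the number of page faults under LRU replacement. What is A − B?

-1

Under OPT: F F . . F . F . F . . . → 5 faults.
Under LRU: F F . . F . F . F . F . → 6 faults.
A − B = 5 − 6 = -1.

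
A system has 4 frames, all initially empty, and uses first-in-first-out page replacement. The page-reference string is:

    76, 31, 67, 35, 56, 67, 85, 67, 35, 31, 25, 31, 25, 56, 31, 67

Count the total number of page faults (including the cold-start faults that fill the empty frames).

9

76 → fault, frames (76)
31 → fault, frames (76 31)
67 → fault, frames (76 31 67)
35 → fault, frames (76 31 67 35)
56 → fault, evict 76, frames (31 67 35 56)
67 → hit
85 → fault, evict 31, frames (67 35 56 85)
67 → hit
35 → hit
31 → fault, evict 67, frames (35 56 85 31)
25 → fault, evict 35, frames (56 85 31 25)
31 → hit
25 → hit
56 → hit
31 → hit
67 → fault, evict 56, frames (85 31 25 67)
Page faults: 9.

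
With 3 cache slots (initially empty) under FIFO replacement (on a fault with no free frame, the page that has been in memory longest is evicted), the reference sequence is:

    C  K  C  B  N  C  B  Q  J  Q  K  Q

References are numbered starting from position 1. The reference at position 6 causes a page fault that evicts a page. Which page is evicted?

K

pos 1: C → fault, frames {C}
pos 2: K → fault, frames {C,K}
pos 3: C → hit
pos 4: B → fault, frames {C,K,B}
pos 5: N → fault, evict C, frames {K,B,N}
pos 6: C → fault, evict K, frames {B,N,C}
At position 6, page K is evicted.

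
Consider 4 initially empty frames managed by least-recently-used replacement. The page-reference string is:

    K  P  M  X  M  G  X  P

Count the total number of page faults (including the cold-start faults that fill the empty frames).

5

K -> fault, frames [K]
P -> fault, frames [K, P]
M -> fault, frames [K, P, M]
X -> fault, frames [K, P, M, X]
M -> hit
G -> fault, evict K, frames [P, X, M, G]
X -> hit
P -> hit
Page faults: 5.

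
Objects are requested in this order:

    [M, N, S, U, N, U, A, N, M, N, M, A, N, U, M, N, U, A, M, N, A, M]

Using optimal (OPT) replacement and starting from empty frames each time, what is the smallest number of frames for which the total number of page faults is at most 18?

2

f=1: 22 faults
f=2: 13 faults
f=3: 7 faults
f=4: 5 faults
f=5: 5 faults
Smallest f with faults ≤ 18 is 2.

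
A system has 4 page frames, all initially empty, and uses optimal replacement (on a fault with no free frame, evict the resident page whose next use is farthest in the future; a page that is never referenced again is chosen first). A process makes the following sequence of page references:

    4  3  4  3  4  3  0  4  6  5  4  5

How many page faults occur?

4: miss, frames [4]
3: miss, frames [4, 3]
4: hit
3: hit
4: hit
3: hit
0: miss, frames [4, 3, 0]
4: hit
6: miss, frames [4, 3, 0, 6]
5: miss, evict 6, frames [4, 3, 0, 5]
4: hit
5: hit
Page faults: 5.

5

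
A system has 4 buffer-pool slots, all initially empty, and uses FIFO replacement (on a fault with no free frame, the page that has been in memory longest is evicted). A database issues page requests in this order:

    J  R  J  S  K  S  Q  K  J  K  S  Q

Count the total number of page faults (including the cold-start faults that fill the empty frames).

J → fault, frames {J}
R → fault, frames {J,R}
J → hit
S → fault, frames {J,R,S}
K → fault, frames {J,R,S,K}
S → hit
Q → fault, evict J, frames {R,S,K,Q}
K → hit
J → fault, evict R, frames {S,K,Q,J}
K → hit
S → hit
Q → hit
Page faults: 6.

6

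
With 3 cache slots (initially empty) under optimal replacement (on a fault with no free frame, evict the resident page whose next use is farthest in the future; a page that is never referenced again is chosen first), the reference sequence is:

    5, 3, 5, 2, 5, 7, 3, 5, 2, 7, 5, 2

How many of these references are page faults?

5 -> miss, frames (5)
3 -> miss, frames (5 3)
5 -> hit
2 -> miss, frames (5 3 2)
5 -> hit
7 -> miss, evict 2, frames (5 3 7)
3 -> hit
5 -> hit
2 -> miss, evict 3, frames (5 7 2)
7 -> hit
5 -> hit
2 -> hit
Page faults: 5.

5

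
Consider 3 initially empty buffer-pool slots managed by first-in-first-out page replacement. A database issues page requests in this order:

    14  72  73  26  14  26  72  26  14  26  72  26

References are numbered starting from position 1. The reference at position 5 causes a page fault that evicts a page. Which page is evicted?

72

pos 1: 14 → fault, frames [14]
pos 2: 72 → fault, frames [14, 72]
pos 3: 73 → fault, frames [14, 72, 73]
pos 4: 26 → fault, evict 14, frames [72, 73, 26]
pos 5: 14 → fault, evict 72, frames [73, 26, 14]
At position 5, page 72 is evicted.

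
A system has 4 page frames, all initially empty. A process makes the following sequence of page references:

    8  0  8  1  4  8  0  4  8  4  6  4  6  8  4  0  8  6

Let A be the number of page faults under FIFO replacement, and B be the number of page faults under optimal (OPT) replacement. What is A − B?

2

Under FIFO: F F . F F . . . . . F . . F . F . . → 7 faults.
Under OPT: F F . F F . . . . . F . . . . . . . → 5 faults.
A − B = 7 − 5 = 2.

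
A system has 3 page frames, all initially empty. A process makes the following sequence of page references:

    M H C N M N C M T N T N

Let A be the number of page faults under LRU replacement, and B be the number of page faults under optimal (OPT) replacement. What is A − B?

Under LRU: F F F F F . . . F F . . → 7 faults.
Under OPT: F F F F . . . . F . . . → 5 faults.
A − B = 7 − 5 = 2.

2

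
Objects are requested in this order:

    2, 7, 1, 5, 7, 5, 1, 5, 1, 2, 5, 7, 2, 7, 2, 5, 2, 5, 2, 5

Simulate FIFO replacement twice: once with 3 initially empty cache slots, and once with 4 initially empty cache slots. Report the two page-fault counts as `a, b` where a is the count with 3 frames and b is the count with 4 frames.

3 frames: F F F F . . . . . F . F . . . . . . . . → 6 faults.
4 frames: F F F F . . . . . . . . . . . . . . . . → 4 faults.
4 < 6: adding a frame reduced faults, as is typical.

6, 4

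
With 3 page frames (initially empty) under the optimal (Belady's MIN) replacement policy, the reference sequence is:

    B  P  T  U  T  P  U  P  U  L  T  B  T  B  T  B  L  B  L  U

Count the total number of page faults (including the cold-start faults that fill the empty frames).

B -> miss, frames {B}
P -> miss, frames {B,P}
T -> miss, frames {B,P,T}
U -> miss, evict B, frames {P,T,U}
T -> hit
P -> hit
U -> hit
P -> hit
U -> hit
L -> miss, evict P, frames {T,U,L}
T -> hit
B -> miss, evict U, frames {T,L,B}
T -> hit
B -> hit
T -> hit
B -> hit
L -> hit
B -> hit
L -> hit
U -> miss, evict B, frames {T,L,U}
Page faults: 7.

7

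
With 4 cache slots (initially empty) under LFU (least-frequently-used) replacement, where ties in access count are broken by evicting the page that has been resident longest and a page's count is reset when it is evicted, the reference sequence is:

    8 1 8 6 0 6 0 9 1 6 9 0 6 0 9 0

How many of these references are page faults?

8 -> fault, frames {8}
1 -> fault, frames {8,1}
8 -> hit
6 -> fault, frames {8,1,6}
0 -> fault, frames {8,1,6,0}
6 -> hit
0 -> hit
9 -> fault, evict 1, frames {8,6,0,9}
1 -> fault, evict 9, frames {8,6,0,1}
6 -> hit
9 -> fault, evict 1, frames {8,6,0,9}
0 -> hit
6 -> hit
0 -> hit
9 -> hit
0 -> hit
Page faults: 7.

7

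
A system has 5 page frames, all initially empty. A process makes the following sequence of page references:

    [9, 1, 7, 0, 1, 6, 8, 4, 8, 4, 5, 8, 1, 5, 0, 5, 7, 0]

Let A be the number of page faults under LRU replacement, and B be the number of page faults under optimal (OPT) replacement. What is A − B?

Under LRU: F F F F . F F F . . F . . . F . F . → 10 faults.
Under OPT: F F F F . F F F . . F . . . . . . . → 8 faults.
A − B = 10 − 8 = 2.

2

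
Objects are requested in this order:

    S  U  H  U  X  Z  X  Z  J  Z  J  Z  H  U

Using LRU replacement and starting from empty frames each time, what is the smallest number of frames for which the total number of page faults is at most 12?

2

f=1: 14 faults
f=2: 8 faults
f=3: 8 faults
f=4: 8 faults
f=5: 6 faults
f=6: 6 faults
Smallest f with faults ≤ 12 is 2.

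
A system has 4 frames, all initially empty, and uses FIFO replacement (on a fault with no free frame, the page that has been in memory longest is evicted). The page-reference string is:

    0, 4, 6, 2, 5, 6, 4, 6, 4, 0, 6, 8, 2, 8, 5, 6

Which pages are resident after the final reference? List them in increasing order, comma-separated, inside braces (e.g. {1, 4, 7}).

{0, 5, 6, 8}

0 → fault, frames (0)
4 → fault, frames (0 4)
6 → fault, frames (0 4 6)
2 → fault, frames (0 4 6 2)
5 → fault, evict 0, frames (4 6 2 5)
6 → hit
4 → hit
6 → hit
4 → hit
0 → fault, evict 4, frames (6 2 5 0)
6 → hit
8 → fault, evict 6, frames (2 5 0 8)
2 → hit
8 → hit
5 → hit
6 → fault, evict 2, frames (5 0 8 6)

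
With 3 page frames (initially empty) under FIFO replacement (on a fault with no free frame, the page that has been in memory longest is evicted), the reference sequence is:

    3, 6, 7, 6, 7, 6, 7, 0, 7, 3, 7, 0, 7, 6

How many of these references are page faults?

6

3 → fault, frames [3]
6 → fault, frames [3, 6]
7 → fault, frames [3, 6, 7]
6 → hit
7 → hit
6 → hit
7 → hit
0 → fault, evict 3, frames [6, 7, 0]
7 → hit
3 → fault, evict 6, frames [7, 0, 3]
7 → hit
0 → hit
7 → hit
6 → fault, evict 7, frames [0, 3, 6]
Page faults: 6.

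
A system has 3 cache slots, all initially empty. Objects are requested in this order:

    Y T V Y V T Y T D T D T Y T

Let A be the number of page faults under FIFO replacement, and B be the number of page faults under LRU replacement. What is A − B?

2

Under FIFO: F F F . . . . . F . . . F F → 6 faults.
Under LRU: F F F . . . . . F . . . . . → 4 faults.
A − B = 6 − 4 = 2.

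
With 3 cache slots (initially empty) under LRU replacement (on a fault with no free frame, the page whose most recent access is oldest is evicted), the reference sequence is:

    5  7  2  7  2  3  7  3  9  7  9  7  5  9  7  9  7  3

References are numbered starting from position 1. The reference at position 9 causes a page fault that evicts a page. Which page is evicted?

pos 1: 5 -> fault, frames (5)
pos 2: 7 -> fault, frames (5 7)
pos 3: 2 -> fault, frames (5 7 2)
pos 4: 7 -> hit
pos 5: 2 -> hit
pos 6: 3 -> fault, evict 5, frames (7 2 3)
pos 7: 7 -> hit
pos 8: 3 -> hit
pos 9: 9 -> fault, evict 2, frames (7 3 9)
At position 9, page 2 is evicted.

2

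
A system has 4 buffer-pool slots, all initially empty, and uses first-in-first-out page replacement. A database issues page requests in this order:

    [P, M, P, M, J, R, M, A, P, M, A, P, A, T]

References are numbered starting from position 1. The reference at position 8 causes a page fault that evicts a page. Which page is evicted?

P

pos 1: P: miss, frames [P]
pos 2: M: miss, frames [P, M]
pos 3: P: hit
pos 4: M: hit
pos 5: J: miss, frames [P, M, J]
pos 6: R: miss, frames [P, M, J, R]
pos 7: M: hit
pos 8: A: miss, evict P, frames [M, J, R, A]
At position 8, page P is evicted.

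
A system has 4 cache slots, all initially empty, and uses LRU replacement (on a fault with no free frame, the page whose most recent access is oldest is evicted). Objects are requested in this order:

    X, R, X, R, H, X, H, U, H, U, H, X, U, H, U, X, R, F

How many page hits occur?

13

X -> miss, frames {X}
R -> miss, frames {X,R}
X -> hit
R -> hit
H -> miss, frames {X,R,H}
X -> hit
H -> hit
U -> miss, frames {R,X,H,U}
H -> hit
U -> hit
H -> hit
X -> hit
U -> hit
H -> hit
U -> hit
X -> hit
R -> hit
F -> miss, evict H, frames {U,X,R,F}
Hits: 13.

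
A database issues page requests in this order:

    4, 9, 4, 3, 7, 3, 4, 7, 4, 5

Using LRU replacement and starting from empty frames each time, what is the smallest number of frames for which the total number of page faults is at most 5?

f=1: 10 faults
f=2: 7 faults
f=3: 5 faults
f=4: 5 faults
f=5: 5 faults
Smallest f with faults ≤ 5 is 3.

3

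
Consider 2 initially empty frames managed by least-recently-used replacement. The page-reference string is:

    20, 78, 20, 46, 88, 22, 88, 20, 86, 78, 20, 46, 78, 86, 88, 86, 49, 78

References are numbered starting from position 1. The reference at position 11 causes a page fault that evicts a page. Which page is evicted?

86

pos 1: 20: fault, frames {20}
pos 2: 78: fault, frames {20,78}
pos 3: 20: hit
pos 4: 46: fault, evict 78, frames {20,46}
pos 5: 88: fault, evict 20, frames {46,88}
pos 6: 22: fault, evict 46, frames {88,22}
pos 7: 88: hit
pos 8: 20: fault, evict 22, frames {88,20}
pos 9: 86: fault, evict 88, frames {20,86}
pos 10: 78: fault, evict 20, frames {86,78}
pos 11: 20: fault, evict 86, frames {78,20}
At position 11, page 86 is evicted.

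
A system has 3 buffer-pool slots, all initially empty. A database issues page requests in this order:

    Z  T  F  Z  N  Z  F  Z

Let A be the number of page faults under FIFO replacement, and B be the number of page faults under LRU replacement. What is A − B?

1

Under FIFO: F F F . F F . . → 5 faults.
Under LRU: F F F . F . . . → 4 faults.
A − B = 5 − 4 = 1.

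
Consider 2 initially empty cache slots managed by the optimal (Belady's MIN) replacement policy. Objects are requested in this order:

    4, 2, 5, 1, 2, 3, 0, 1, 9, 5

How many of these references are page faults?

4 -> fault, frames [4]
2 -> fault, frames [4, 2]
5 -> fault, evict 4, frames [2, 5]
1 -> fault, evict 5, frames [2, 1]
2 -> hit
3 -> fault, evict 2, frames [1, 3]
0 -> fault, evict 3, frames [1, 0]
1 -> hit
9 -> fault, evict 0, frames [1, 9]
5 -> fault, evict 9, frames [1, 5]
Page faults: 8.

8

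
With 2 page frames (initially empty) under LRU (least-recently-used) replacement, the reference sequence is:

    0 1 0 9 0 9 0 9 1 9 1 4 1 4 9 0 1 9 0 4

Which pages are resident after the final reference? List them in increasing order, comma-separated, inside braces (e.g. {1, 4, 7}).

{0, 4}

0: miss, frames {0}
1: miss, frames {0,1}
0: hit
9: miss, evict 1, frames {0,9}
0: hit
9: hit
0: hit
9: hit
1: miss, evict 0, frames {9,1}
9: hit
1: hit
4: miss, evict 9, frames {1,4}
1: hit
4: hit
9: miss, evict 1, frames {4,9}
0: miss, evict 4, frames {9,0}
1: miss, evict 9, frames {0,1}
9: miss, evict 0, frames {1,9}
0: miss, evict 1, frames {9,0}
4: miss, evict 9, frames {0,4}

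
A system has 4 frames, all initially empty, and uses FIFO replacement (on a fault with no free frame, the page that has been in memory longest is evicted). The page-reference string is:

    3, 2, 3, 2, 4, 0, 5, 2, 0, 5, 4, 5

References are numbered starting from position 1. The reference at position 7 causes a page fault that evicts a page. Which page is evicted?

3

pos 1: 3 -> fault, frames [3]
pos 2: 2 -> fault, frames [3, 2]
pos 3: 3 -> hit
pos 4: 2 -> hit
pos 5: 4 -> fault, frames [3, 2, 4]
pos 6: 0 -> fault, frames [3, 2, 4, 0]
pos 7: 5 -> fault, evict 3, frames [2, 4, 0, 5]
At position 7, page 3 is evicted.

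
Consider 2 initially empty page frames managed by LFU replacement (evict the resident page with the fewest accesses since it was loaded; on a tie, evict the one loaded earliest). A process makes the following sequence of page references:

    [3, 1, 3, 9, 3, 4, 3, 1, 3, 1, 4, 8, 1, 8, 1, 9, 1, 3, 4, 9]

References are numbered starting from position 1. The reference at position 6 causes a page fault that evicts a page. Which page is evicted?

pos 1: 3: fault, frames [3]
pos 2: 1: fault, frames [3, 1]
pos 3: 3: hit
pos 4: 9: fault, evict 1, frames [3, 9]
pos 5: 3: hit
pos 6: 4: fault, evict 9, frames [3, 4]
At position 6, page 9 is evicted.

9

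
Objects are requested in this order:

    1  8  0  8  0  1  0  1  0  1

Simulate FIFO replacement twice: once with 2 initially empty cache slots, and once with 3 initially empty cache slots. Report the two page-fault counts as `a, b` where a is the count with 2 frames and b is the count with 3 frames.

2 frames: F F F . . F . . . . → 4 faults.
3 frames: F F F . . . . . . . → 3 faults.
3 < 4: adding a frame reduced faults, as is typical.

4, 3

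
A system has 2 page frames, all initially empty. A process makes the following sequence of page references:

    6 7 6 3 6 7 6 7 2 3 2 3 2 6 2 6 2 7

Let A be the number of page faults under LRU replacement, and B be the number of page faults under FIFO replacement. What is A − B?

Under LRU: F F . F . F . . F F . . . F . . . F → 8 faults.
Under FIFO: F F . F F F . . F F . . . F F . . F → 10 faults.
A − B = 8 − 10 = -2.

-2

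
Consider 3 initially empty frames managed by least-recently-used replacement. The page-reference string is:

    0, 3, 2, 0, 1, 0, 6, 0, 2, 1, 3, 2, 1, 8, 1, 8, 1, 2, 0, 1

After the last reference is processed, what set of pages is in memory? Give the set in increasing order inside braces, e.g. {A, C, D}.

{0, 1, 2}

0: miss, frames (0)
3: miss, frames (0 3)
2: miss, frames (0 3 2)
0: hit
1: miss, evict 3, frames (2 0 1)
0: hit
6: miss, evict 2, frames (1 0 6)
0: hit
2: miss, evict 1, frames (6 0 2)
1: miss, evict 6, frames (0 2 1)
3: miss, evict 0, frames (2 1 3)
2: hit
1: hit
8: miss, evict 3, frames (2 1 8)
1: hit
8: hit
1: hit
2: hit
0: miss, evict 8, frames (1 2 0)
1: hit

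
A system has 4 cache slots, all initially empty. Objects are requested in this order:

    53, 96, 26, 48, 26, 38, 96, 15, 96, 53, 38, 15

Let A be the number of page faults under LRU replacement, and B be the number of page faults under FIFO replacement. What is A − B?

-1

Under LRU: F F F F . F . F . F . . → 7 faults.
Under FIFO: F F F F . F . F F F . . → 8 faults.
A − B = 7 − 8 = -1.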